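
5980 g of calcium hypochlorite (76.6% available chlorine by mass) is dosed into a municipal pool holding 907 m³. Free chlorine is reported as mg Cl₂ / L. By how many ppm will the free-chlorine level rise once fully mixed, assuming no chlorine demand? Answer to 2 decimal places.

Volume: 907 m³ = 907,000 L.
Available chlorine delivered: 5980 g × 0.766 = 4581 g as Cl₂.
Concentration rise: 4581 g / 907,000 L = 5.05 mg/L = 5.05 ppm.

5.05 ppm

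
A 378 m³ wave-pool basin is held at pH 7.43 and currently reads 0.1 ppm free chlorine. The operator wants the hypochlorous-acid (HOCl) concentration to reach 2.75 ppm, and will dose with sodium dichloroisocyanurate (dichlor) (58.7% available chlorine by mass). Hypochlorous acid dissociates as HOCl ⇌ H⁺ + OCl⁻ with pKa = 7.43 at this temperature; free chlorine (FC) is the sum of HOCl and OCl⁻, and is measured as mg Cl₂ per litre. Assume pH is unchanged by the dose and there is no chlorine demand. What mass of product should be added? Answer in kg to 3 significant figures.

3.48 kg

Volume: 378 m³ = 378,000 L.
[OCl⁻]/[HOCl] = 10^(pH − pKa) = 10^(7.43 − 7.43) = 1; fraction as HOCl = 1/(1 + 1) = 0.5.
Free chlorine required for 2.75 ppm HOCl: 2.75 / 0.5 = 5.5 ppm.
FC to add: 5.5 − 0.1 = 5.4 mg/L as Cl₂.
Cl₂ equivalent: 5.4 mg/L × 378,000 L = 2041 g.
Product at 58.7% available Cl: 2041 / 0.587 = 3477 g.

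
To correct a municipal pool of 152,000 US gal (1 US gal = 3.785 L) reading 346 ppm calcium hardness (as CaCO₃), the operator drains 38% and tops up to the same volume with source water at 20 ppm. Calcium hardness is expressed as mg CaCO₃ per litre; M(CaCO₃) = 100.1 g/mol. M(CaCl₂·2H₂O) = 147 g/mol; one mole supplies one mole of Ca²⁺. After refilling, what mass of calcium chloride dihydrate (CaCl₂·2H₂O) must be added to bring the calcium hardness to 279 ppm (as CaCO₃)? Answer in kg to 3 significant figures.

48.1 kg

Volume: 152,000 US gal × 3.785 L/gal = 575,320 L.
After draining 38% and refilling: 346 × 0.62 + 20 × 0.38 = 222.12 ppm.
Deficit to target: 279 − 222.12 = 56.88 mg/L.
As CaCO₃: 56.88 mg/L × 575,320 L = 32,720 g; ÷ 100.1 = 326.9 mol Ca²⁺.
Mass: 326.9 × 147 = 48,060 g.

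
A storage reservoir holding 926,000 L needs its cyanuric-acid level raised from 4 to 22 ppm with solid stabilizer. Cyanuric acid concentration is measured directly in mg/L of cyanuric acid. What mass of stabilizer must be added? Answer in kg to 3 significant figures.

CYA to add: (22 − 4) = 18 mg/L × 926,000 L = 16,670 g cyanuric acid.

16.7 kg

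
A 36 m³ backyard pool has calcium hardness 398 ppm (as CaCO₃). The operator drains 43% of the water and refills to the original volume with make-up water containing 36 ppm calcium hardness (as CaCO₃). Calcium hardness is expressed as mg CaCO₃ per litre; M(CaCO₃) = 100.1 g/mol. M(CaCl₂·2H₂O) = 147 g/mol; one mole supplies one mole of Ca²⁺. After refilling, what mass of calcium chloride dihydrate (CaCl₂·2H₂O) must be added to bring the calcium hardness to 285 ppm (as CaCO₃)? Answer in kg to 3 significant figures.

Volume: 36 m³ = 36,000 L.
After draining 43% and refilling: 398 × 0.57 + 36 × 0.43 = 242.34 ppm.
Deficit to target: 285 − 242.34 = 42.66 mg/L.
As CaCO₃: 42.66 mg/L × 36,000 L = 1536 g; ÷ 100.1 = 15.34 mol Ca²⁺.
Mass: 15.34 × 147 = 2255 g.

2.26 kg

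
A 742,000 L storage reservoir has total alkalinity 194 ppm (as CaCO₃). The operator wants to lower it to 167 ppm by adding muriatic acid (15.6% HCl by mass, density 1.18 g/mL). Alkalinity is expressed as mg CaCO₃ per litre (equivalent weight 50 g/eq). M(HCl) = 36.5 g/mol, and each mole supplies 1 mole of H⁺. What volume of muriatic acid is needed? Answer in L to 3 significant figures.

Alkalinity to neutralize: (194 − 167) = 27 mg/L as CaCO₃ × 742,000 L = 20,030 g as CaCO₃.
Equivalents of H⁺ required: 20,030 ÷ 50 g/eq = 400.7 eq = 400.7 mol HCl.
Mass of HCl: 400.7 × 36.5 = 14,620 g.
Mass of 15.6% solution: 14,620 / 0.156 = 93,750 g.
Volume: 93,750 g ÷ 1.18 g/mL = 79,450 mL.

79.4 L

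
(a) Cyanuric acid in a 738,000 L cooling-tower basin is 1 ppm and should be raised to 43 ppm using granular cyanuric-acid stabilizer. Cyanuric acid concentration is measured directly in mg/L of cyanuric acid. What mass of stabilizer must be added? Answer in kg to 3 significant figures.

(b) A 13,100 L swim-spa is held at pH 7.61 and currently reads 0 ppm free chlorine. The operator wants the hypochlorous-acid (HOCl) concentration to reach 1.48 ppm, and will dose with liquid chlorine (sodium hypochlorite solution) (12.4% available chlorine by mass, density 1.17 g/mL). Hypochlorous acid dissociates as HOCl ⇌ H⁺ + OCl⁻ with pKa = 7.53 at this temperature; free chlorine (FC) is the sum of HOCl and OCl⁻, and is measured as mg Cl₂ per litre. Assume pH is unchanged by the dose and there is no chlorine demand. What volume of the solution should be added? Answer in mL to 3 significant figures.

(a) 31.0 kg; (b) 294 mL

(a) CYA to add: (43 − 1) = 42 mg/L × 738,000 L = 31,000 g cyanuric acid.

(b) [OCl⁻]/[HOCl] = 10^(pH − pKa) = 10^(7.61 − 7.53) = 1.202; fraction as HOCl = 1/(1 + 1.202) = 0.4541.
(b) Free chlorine required for 1.48 ppm HOCl: 1.48 / 0.4541 = 3.259 ppm.
(b) FC to add: 3.259 − 0 = 3.259 mg/L as Cl₂.
(b) Cl₂ equivalent: 3.259 mg/L × 13,100 L = 42.7 g.
(b) Product at 12.4% available Cl: 42.7 / 0.124 = 344.3 g.
(b) Volume: 344.3 g ÷ 1.17 g/mL = 294.3 mL.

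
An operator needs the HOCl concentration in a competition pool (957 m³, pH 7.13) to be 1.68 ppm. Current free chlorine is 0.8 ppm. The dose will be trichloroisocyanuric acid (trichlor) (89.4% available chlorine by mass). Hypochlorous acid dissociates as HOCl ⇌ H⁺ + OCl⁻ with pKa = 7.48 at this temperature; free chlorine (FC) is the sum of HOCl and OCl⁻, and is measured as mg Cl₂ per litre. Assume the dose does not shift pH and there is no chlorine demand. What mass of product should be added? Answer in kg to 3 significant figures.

Volume: 957 m³ = 957,000 L.
[OCl⁻]/[HOCl] = 10^(pH − pKa) = 10^(7.13 − 7.48) = 0.4467; fraction as HOCl = 1/(1 + 0.4467) = 0.6912.
Free chlorine required for 1.68 ppm HOCl: 1.68 / 0.6912 = 2.43 ppm.
FC to add: 2.43 − 0.8 = 1.63 mg/L as Cl₂.
Cl₂ equivalent: 1.63 mg/L × 957,000 L = 1560 g.
Product at 89.4% available Cl: 1560 / 0.894 = 1745 g.

1.75 kg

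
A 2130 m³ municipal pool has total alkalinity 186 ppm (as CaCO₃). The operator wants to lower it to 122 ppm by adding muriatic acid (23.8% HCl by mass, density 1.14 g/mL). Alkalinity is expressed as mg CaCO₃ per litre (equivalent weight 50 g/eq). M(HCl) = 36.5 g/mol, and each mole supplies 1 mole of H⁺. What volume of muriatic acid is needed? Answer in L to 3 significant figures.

367 L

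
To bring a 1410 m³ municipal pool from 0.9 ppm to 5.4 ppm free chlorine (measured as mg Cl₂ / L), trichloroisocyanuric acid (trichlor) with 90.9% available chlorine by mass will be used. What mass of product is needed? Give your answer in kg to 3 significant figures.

Volume: 1410 m³ = 1,410,000 L.
Chlorine deficit: 5.4 − 0.9 = 4.5 ppm = 4.5 mg/L as Cl₂.
Cl₂ equivalent needed: 4.5 mg/L × 1,410,000 L = 6,345,000 mg = 6345 g.
Product at 90.9% available chlorine: 6345 / 0.909 = 6980 g.

6.98 kg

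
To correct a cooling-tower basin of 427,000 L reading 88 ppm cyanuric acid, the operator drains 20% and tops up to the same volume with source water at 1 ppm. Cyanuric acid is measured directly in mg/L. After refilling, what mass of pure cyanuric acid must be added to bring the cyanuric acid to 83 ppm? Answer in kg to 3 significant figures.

5.29 kg

After draining 20% and refilling: 88 × 0.80 + 1 × 0.20 = 70.6 ppm.
Deficit to target: 83 − 70.6 = 12.4 mg/L.
Mass: 12.4 mg/L × 427,000 L = 5295 g cyanuric acid.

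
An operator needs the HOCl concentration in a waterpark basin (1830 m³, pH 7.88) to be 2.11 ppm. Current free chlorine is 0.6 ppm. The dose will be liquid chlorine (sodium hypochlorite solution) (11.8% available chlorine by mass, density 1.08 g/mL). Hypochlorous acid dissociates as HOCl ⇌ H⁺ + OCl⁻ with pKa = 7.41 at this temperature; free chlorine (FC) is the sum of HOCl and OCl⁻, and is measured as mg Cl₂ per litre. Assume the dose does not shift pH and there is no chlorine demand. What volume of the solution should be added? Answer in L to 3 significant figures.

111 L

Volume: 1830 m³ = 1,830,000 L.
[OCl⁻]/[HOCl] = 10^(pH − pKa) = 10^(7.88 − 7.41) = 2.951; fraction as HOCl = 1/(1 + 2.951) = 0.2531.
Free chlorine required for 2.11 ppm HOCl: 2.11 / 0.2531 = 8.337 ppm.
FC to add: 8.337 − 0.6 = 7.737 mg/L as Cl₂.
Cl₂ equivalent: 7.737 mg/L × 1,830,000 L = 14,160 g.
Product at 11.8% available Cl: 14,160 / 0.118 = 120,000 g.
Volume: 120,000 g ÷ 1.08 g/mL = 111,100 mL.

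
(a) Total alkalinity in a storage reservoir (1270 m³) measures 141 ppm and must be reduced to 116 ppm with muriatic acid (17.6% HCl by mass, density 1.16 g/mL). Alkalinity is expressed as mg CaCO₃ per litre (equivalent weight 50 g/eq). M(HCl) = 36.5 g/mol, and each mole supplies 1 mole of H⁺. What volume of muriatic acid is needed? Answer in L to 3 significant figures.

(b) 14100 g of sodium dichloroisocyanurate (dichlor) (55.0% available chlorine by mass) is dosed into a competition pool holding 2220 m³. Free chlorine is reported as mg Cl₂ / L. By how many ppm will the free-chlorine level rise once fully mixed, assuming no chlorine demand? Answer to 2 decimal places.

(a) 114 L; (b) 3.49 ppm

(a) Volume: 1270 m³ = 1,270,000 L.
(a) Alkalinity to neutralize: (141 − 116) = 25 mg/L as CaCO₃ × 1,270,000 L = 31,750 g as CaCO₃.
(a) Equivalents of H⁺ required: 31,750 ÷ 50 g/eq = 635 eq = 635 mol HCl.
(a) Mass of HCl: 635 × 36.5 = 23,180 g.
(a) Mass of 17.6% solution: 23,180 / 0.176 = 131,700 g.
(a) Volume: 131,700 g ÷ 1.16 g/mL = 113,500 mL.

(b) Volume: 2220 m³ = 2,220,000 L.
(b) Available chlorine delivered: 14,100 g × 0.55 = 7755 g as Cl₂.
(b) Concentration rise: 7755 g / 2,220,000 L = 3.493 mg/L = 3.49 ppm.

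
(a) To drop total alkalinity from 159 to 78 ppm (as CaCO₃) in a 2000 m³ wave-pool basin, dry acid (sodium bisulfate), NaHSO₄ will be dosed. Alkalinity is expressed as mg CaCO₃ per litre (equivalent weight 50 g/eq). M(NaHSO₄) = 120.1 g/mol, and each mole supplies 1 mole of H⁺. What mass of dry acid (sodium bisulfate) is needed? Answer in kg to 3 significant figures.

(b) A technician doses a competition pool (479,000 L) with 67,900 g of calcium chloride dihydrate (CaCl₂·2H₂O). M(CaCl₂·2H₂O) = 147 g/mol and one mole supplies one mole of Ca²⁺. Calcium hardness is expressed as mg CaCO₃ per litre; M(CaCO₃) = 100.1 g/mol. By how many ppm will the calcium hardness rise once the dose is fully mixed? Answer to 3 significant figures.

(a) 389 kg; (b) 96.5 ppm

(a) Volume: 2000 m³ = 2,000,000 L.
(a) Alkalinity to neutralize: (159 − 78) = 81 mg/L as CaCO₃ × 2,000,000 L = 162,000 g as CaCO₃.
(a) Equivalents of H⁺ required: 162,000 ÷ 50 g/eq = 3240 eq = 3240 mol NaHSO₄.
(a) Mass of NaHSO₄: 3240 × 120.1 = 389,100 g.

(b) Moles of Ca²⁺: 67,900 g ÷ 147 g/mol = 461.9 mol.
(b) As CaCO₃: 461.9 mol × 100.1 g/mol = 46,240 g.
(b) Rise: 46,240 g / 479,000 L × 1000 = 96.53 mg/L.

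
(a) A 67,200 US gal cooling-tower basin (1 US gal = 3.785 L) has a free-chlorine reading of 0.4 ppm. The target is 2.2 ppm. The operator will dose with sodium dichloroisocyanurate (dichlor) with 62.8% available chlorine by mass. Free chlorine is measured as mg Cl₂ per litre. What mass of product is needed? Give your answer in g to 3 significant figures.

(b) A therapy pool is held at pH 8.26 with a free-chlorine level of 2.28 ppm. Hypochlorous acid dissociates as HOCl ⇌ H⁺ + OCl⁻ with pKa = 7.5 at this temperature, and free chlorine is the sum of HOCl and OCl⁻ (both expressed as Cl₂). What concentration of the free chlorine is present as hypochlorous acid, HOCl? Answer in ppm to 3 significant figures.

(a) 729 g; (b) 0.338 ppm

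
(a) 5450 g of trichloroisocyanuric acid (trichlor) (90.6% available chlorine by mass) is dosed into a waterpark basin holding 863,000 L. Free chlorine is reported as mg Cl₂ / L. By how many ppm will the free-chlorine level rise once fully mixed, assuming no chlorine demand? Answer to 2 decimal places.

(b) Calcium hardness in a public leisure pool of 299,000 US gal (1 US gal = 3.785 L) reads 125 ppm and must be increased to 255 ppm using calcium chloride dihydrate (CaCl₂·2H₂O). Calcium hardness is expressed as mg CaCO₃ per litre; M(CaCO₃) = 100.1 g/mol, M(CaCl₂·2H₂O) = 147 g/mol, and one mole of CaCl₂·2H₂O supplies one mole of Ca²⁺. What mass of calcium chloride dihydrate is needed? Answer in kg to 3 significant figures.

(a) 5.72 ppm; (b) 216 kg

(a) Available chlorine delivered: 5450 g × 0.906 = 4938 g as Cl₂.
(a) Concentration rise: 4938 g / 863,000 L = 5.722 mg/L = 5.72 ppm.

(b) Volume: 299,000 US gal × 3.785 L/gal = 1,131,715 L.
(b) Hardness to add: (255 − 125) = 130 mg/L as CaCO₃ × 1,131,715 L = 147,100 g as CaCO₃.
(b) Moles of Ca²⁺ (1 mol Ca²⁺ ≡ 1 mol CaCO₃): 147,100 / 100.1 g/mol = 1470 mol.
(b) Mass of CaCl₂·2H₂O: 1470 × 147 = 216,100 g.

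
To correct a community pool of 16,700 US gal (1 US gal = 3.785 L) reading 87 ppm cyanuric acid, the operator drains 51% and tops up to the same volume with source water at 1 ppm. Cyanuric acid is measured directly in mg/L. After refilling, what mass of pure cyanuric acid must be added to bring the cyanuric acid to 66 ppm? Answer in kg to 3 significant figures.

1.44 kg

Volume: 16,700 US gal × 3.785 L/gal = 63,210 L.
After draining 51% and refilling: 87 × 0.49 + 1 × 0.51 = 43.14 ppm.
Deficit to target: 66 − 43.14 = 22.86 mg/L.
Mass: 22.86 mg/L × 63,210 L = 1445 g cyanuric acid.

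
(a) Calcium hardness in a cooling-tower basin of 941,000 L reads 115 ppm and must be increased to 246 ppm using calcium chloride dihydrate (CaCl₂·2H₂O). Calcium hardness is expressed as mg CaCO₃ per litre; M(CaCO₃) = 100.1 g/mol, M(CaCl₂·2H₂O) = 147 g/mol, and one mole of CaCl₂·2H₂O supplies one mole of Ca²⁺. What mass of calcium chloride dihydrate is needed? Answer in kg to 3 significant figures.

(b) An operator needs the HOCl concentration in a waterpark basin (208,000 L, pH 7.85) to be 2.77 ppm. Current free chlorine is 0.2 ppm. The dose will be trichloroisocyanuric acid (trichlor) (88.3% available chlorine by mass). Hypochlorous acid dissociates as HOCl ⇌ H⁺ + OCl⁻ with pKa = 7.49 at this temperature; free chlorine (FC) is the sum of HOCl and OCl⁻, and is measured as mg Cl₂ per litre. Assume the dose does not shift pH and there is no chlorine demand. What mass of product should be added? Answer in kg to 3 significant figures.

(a) 181 kg; (b) 2.10 kg

(a) Hardness to add: (246 − 115) = 131 mg/L as CaCO₃ × 941,000 L = 123,300 g as CaCO₃.
(a) Moles of Ca²⁺ (1 mol Ca²⁺ ≡ 1 mol CaCO₃): 123,300 / 100.1 g/mol = 1231 mol.
(a) Mass of CaCl₂·2H₂O: 1231 × 147 = 181,000 g.

(b) [OCl⁻]/[HOCl] = 10^(pH − pKa) = 10^(7.85 − 7.49) = 2.291; fraction as HOCl = 1/(1 + 2.291) = 0.3039.
(b) Free chlorine required for 2.77 ppm HOCl: 2.77 / 0.3039 = 9.116 ppm.
(b) FC to add: 9.116 − 0.2 = 8.916 mg/L as Cl₂.
(b) Cl₂ equivalent: 8.916 mg/L × 208,000 L = 1854 g.
(b) Product at 88.3% available Cl: 1854 / 0.883 = 2100 g.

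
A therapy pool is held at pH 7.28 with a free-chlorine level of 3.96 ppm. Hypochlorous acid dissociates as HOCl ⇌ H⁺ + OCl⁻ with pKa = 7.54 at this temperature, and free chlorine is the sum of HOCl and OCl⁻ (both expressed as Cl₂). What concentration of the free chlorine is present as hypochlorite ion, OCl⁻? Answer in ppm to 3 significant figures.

[OCl⁻]/[HOCl] = 10^(pH − pKa) = 10^(7.28 − 7.54) = 10^-0.26 = 0.5495.
Fraction as HOCl = 1 / (1 + 0.5495) = 0.6454.
OCl⁻ = (1 − 0.6454) × 3.96 ppm = 1.404 ppm.

1.40 ppm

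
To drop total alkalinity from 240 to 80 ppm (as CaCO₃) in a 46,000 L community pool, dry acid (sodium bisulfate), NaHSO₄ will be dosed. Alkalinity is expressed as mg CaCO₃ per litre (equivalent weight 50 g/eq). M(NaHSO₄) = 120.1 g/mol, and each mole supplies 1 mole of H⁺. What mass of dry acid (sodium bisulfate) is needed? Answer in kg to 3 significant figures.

Alkalinity to neutralize: (240 − 80) = 160 mg/L as CaCO₃ × 46,000 L = 7360 g as CaCO₃.
Equivalents of H⁺ required: 7360 ÷ 50 g/eq = 147.2 eq = 147.2 mol NaHSO₄.
Mass of NaHSO₄: 147.2 × 120.1 = 17,680 g.

17.7 kg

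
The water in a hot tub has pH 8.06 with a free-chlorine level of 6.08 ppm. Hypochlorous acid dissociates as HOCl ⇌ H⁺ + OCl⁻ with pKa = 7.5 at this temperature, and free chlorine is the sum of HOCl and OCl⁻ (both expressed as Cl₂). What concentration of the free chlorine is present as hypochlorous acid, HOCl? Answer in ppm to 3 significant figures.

1.31 ppm

[OCl⁻]/[HOCl] = 10^(pH − pKa) = 10^(8.06 − 7.5) = 10^0.56 = 3.631.
Fraction as HOCl = 1 / (1 + 3.631) = 0.2159.
HOCl = 0.2159 × 6.08 ppm = 1.313 ppm.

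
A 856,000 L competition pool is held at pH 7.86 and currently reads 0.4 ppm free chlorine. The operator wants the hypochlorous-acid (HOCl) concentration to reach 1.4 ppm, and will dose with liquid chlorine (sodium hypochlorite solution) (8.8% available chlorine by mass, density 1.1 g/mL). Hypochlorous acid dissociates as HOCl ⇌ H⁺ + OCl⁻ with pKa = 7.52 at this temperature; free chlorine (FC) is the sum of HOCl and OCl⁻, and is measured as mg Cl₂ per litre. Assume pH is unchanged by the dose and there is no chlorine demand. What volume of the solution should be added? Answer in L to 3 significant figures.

35.9 L

[OCl⁻]/[HOCl] = 10^(pH − pKa) = 10^(7.86 − 7.52) = 2.188; fraction as HOCl = 1/(1 + 2.188) = 0.3137.
Free chlorine required for 1.4 ppm HOCl: 1.4 / 0.3137 = 4.463 ppm.
FC to add: 4.463 − 0.4 = 4.063 mg/L as Cl₂.
Cl₂ equivalent: 4.063 mg/L × 856,000 L = 3478 g.
Product at 8.8% available Cl: 3478 / 0.088 = 39,520 g.
Volume: 39,520 g ÷ 1.1 g/mL = 35,930 mL.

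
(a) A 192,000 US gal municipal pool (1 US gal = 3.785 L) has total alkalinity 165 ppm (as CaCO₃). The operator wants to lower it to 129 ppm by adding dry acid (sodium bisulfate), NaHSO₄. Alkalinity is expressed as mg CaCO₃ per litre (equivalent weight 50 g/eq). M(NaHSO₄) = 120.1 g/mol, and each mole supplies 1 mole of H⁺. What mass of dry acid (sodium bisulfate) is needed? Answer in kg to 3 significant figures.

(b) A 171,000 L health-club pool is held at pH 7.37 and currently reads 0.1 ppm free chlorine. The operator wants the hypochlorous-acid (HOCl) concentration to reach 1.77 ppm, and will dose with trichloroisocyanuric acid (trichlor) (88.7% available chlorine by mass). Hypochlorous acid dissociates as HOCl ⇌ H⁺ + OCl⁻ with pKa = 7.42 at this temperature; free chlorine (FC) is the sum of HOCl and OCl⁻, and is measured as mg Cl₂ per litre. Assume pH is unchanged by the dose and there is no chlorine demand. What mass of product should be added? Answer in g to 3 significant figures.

(a) 62.8 kg; (b) 626 g

(a) Volume: 192,000 US gal × 3.785 L/gal = 726,720 L.
(a) Alkalinity to neutralize: (165 − 129) = 36 mg/L as CaCO₃ × 726,720 L = 26,160 g as CaCO₃.
(a) Equivalents of H⁺ required: 26,160 ÷ 50 g/eq = 523.2 eq = 523.2 mol NaHSO₄.
(a) Mass of NaHSO₄: 523.2 × 120.1 = 62,840 g.

(b) [OCl⁻]/[HOCl] = 10^(pH − pKa) = 10^(7.37 − 7.42) = 0.8913; fraction as HOCl = 1/(1 + 0.8913) = 0.5288.
(b) Free chlorine required for 1.77 ppm HOCl: 1.77 / 0.5288 = 3.348 ppm.
(b) FC to add: 3.348 − 0.1 = 3.248 mg/L as Cl₂.
(b) Cl₂ equivalent: 3.248 mg/L × 171,000 L = 555.3 g.
(b) Product at 88.7% available Cl: 555.3 / 0.887 = 626.1 g.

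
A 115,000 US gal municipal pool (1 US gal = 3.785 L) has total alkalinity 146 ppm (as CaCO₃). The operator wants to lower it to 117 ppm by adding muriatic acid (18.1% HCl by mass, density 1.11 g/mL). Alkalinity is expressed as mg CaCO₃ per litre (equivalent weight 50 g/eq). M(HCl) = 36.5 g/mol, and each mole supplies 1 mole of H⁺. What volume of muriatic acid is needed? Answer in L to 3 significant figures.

Volume: 115,000 US gal × 3.785 L/gal = 435,275 L.
Alkalinity to neutralize: (146 − 117) = 29 mg/L as CaCO₃ × 435,275 L = 12,620 g as CaCO₃.
Equivalents of H⁺ required: 12,620 ÷ 50 g/eq = 252.5 eq = 252.5 mol HCl.
Mass of HCl: 252.5 × 36.5 = 9215 g.
Mass of 18.1% solution: 9215 / 0.181 = 50,910 g.
Volume: 50,910 g ÷ 1.11 g/mL = 45,870 mL.

45.9 L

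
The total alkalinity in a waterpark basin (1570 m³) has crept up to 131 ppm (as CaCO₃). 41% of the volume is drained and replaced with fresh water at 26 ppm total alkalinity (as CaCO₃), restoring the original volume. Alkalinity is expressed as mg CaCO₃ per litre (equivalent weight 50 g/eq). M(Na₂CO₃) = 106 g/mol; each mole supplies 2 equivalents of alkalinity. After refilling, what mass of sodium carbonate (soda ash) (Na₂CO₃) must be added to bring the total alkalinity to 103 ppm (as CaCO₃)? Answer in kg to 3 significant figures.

25.0 kg

Volume: 1570 m³ = 1,570,000 L.
After draining 41% and refilling: 131 × 0.59 + 26 × 0.41 = 87.95 ppm.
Deficit to target: 103 − 87.95 = 15.05 mg/L.
As CaCO₃: 15.05 mg/L × 1,570,000 L = 23,630 g; ÷ 50 g/eq ÷ 2 = 236.3 mol Na₂CO₃.
Mass: 236.3 × 106 = 25,050 g.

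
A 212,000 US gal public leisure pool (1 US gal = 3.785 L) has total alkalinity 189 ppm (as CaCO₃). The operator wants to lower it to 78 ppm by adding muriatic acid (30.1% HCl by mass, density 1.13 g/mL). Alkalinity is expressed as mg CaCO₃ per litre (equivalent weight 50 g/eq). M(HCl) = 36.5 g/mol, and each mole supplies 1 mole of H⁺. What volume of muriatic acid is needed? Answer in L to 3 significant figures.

191 L

Volume: 212,000 US gal × 3.785 L/gal = 802,420 L.
Alkalinity to neutralize: (189 − 78) = 111 mg/L as CaCO₃ × 802,420 L = 89,070 g as CaCO₃.
Equivalents of H⁺ required: 89,070 ÷ 50 g/eq = 1781 eq = 1781 mol HCl.
Mass of HCl: 1781 × 36.5 = 65,020 g.
Mass of 30.1% solution: 65,020 / 0.301 = 216,000 g.
Volume: 216,000 g ÷ 1.13 g/mL = 191,200 mL.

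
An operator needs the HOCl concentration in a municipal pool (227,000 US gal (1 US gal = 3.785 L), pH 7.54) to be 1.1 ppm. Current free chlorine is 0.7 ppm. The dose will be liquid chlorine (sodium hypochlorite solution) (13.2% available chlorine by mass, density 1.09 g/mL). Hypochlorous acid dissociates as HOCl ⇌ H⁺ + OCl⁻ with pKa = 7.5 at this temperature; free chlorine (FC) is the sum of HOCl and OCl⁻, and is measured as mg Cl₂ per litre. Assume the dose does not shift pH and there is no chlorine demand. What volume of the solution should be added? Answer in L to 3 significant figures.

9.59 L

Volume: 227,000 US gal × 3.785 L/gal = 859,195 L.
[OCl⁻]/[HOCl] = 10^(pH − pKa) = 10^(7.54 − 7.5) = 1.096; fraction as HOCl = 1/(1 + 1.096) = 0.477.
Free chlorine required for 1.1 ppm HOCl: 1.1 / 0.477 = 2.306 ppm.
FC to add: 2.306 − 0.7 = 1.606 mg/L as Cl₂.
Cl₂ equivalent: 1.606 mg/L × 859,195 L = 1380 g.
Product at 13.2% available Cl: 1380 / 0.132 = 10,450 g.
Volume: 10,450 g ÷ 1.09 g/mL = 9591 mL.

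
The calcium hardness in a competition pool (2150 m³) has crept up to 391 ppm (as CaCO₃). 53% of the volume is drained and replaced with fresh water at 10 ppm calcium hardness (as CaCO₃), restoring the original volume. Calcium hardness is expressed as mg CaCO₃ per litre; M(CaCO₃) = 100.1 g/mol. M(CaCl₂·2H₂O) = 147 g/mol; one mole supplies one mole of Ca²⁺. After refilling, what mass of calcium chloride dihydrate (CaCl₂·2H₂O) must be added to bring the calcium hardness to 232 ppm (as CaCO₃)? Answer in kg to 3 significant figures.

136 kg

Volume: 2150 m³ = 2,150,000 L.
After draining 53% and refilling: 391 × 0.47 + 10 × 0.53 = 189.07 ppm.
Deficit to target: 232 − 189.07 = 42.93 mg/L.
As CaCO₃: 42.93 mg/L × 2,150,000 L = 92,300 g; ÷ 100.1 = 922.1 mol Ca²⁺.
Mass: 922.1 × 147 = 135,500 g.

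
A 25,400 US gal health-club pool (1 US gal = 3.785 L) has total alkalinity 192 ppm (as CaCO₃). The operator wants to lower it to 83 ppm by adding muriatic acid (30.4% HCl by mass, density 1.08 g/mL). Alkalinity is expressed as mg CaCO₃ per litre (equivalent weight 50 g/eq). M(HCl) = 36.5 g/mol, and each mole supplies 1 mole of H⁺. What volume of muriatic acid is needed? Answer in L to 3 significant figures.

Volume: 25,400 US gal × 3.785 L/gal = 96,139 L.
Alkalinity to neutralize: (192 − 83) = 109 mg/L as CaCO₃ × 96,139 L = 10,480 g as CaCO₃.
Equivalents of H⁺ required: 10,480 ÷ 50 g/eq = 209.6 eq = 209.6 mol HCl.
Mass of HCl: 209.6 × 36.5 = 7650 g.
Mass of 30.4% solution: 7650 / 0.304 = 25,160 g.
Volume: 25,160 g ÷ 1.08 g/mL = 23,300 mL.

23.3 L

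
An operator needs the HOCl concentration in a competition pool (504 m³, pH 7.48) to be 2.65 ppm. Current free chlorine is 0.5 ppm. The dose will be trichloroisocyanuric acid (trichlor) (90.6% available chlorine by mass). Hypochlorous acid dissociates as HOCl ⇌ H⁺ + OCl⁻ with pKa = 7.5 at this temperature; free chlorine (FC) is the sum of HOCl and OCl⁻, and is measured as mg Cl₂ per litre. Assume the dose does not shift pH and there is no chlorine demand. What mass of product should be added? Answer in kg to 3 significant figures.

2.60 kg

Volume: 504 m³ = 504,000 L.
[OCl⁻]/[HOCl] = 10^(pH − pKa) = 10^(7.48 − 7.5) = 0.955; fraction as HOCl = 1/(1 + 0.955) = 0.5115.
Free chlorine required for 2.65 ppm HOCl: 2.65 / 0.5115 = 5.181 ppm.
FC to add: 5.181 − 0.5 = 4.681 mg/L as Cl₂.
Cl₂ equivalent: 4.681 mg/L × 504,000 L = 2359 g.
Product at 90.6% available Cl: 2359 / 0.906 = 2604 g.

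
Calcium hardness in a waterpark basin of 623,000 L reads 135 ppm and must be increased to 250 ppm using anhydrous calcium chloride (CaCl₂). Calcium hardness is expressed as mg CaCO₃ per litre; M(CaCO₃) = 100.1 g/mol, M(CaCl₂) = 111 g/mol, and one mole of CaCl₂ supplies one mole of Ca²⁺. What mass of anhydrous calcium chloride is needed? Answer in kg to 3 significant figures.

79.4 kg

Hardness to add: (250 − 135) = 115 mg/L as CaCO₃ × 623,000 L = 71,640 g as CaCO₃.
Moles of Ca²⁺ (1 mol Ca²⁺ ≡ 1 mol CaCO₃): 71,640 / 100.1 g/mol = 715.7 mol.
Mass of CaCl₂: 715.7 × 111 = 79,450 g.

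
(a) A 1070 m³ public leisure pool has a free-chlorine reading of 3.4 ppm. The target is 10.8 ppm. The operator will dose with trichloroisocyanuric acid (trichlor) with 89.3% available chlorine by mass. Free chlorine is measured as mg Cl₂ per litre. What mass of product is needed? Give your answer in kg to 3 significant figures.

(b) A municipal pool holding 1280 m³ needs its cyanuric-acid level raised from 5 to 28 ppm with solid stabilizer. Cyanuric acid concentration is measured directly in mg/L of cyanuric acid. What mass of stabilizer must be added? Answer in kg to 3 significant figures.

(a) Volume: 1070 m³ = 1,070,000 L.
(a) Chlorine deficit: 10.8 − 3.4 = 7.4 ppm = 7.4 mg/L as Cl₂.
(a) Cl₂ equivalent needed: 7.4 mg/L × 1,070,000 L = 7,918,000 mg = 7918 g.
(a) Product at 89.3% available chlorine: 7918 / 0.893 = 8867 g.

(b) Volume: 1280 m³ = 1,280,000 L.
(b) CYA to add: (28 − 5) = 23 mg/L × 1,280,000 L = 29,440 g cyanuric acid.

(a) 8.87 kg; (b) 29.4 kg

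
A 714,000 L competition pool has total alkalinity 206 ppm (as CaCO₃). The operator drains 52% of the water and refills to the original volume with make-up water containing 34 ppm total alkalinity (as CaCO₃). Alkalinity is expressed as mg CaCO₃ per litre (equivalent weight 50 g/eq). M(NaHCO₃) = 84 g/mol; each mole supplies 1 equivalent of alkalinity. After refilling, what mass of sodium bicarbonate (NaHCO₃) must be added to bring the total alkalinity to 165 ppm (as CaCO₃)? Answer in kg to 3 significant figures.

58.1 kg

After draining 52% and refilling: 206 × 0.48 + 34 × 0.52 = 116.56 ppm.
Deficit to target: 165 − 116.56 = 48.44 mg/L.
As CaCO₃: 48.44 mg/L × 714,000 L = 34,590 g; ÷ 50 g/eq ÷ 1 = 691.7 mol NaHCO₃.
Mass: 691.7 × 84 = 58,100 g.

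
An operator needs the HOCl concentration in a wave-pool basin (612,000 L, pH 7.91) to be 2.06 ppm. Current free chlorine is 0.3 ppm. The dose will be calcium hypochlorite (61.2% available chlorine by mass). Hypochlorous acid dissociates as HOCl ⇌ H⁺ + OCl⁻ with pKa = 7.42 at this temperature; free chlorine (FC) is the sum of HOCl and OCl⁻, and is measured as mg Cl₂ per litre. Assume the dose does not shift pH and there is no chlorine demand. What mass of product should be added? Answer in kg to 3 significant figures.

8.13 kg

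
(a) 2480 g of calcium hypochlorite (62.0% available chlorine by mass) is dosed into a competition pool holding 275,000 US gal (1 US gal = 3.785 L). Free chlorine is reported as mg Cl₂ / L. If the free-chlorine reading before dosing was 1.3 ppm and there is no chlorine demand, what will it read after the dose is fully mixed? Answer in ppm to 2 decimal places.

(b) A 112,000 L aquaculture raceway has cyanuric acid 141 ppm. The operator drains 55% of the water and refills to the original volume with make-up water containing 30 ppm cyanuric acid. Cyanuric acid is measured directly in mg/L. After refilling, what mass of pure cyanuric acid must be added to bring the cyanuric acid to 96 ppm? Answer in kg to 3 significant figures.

(a) Volume: 275,000 US gal × 3.785 L/gal = 1,040,875 L.
(a) Available chlorine delivered: 2480 g × 0.62 = 1538 g as Cl₂.
(a) Concentration rise: 1538 g / 1,040,875 L = 1.477 mg/L = 1.48 ppm.
(a) Final FC: 1.3 + 1.48 = 2.78 ppm.

(b) After draining 55% and refilling: 141 × 0.45 + 30 × 0.55 = 79.95 ppm.
(b) Deficit to target: 96 − 79.95 = 16.05 mg/L.
(b) Mass: 16.05 mg/L × 112,000 L = 1798 g cyanuric acid.

(a) 2.78 ppm; (b) 1.80 kg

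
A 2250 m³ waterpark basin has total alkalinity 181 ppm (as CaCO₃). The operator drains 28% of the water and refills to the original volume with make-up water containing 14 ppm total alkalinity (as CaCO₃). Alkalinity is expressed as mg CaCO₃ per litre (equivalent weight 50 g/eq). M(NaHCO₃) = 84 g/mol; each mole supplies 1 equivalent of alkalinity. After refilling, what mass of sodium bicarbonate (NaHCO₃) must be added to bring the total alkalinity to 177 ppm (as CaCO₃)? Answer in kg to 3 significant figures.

162 kg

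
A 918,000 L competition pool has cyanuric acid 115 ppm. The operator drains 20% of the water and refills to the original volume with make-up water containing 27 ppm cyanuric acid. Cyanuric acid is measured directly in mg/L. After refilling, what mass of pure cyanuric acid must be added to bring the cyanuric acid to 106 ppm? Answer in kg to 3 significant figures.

7.89 kg

After draining 20% and refilling: 115 × 0.80 + 27 × 0.20 = 97.4 ppm.
Deficit to target: 106 − 97.4 = 8.6 mg/L.
Mass: 8.6 mg/L × 918,000 L = 7895 g cyanuric acid.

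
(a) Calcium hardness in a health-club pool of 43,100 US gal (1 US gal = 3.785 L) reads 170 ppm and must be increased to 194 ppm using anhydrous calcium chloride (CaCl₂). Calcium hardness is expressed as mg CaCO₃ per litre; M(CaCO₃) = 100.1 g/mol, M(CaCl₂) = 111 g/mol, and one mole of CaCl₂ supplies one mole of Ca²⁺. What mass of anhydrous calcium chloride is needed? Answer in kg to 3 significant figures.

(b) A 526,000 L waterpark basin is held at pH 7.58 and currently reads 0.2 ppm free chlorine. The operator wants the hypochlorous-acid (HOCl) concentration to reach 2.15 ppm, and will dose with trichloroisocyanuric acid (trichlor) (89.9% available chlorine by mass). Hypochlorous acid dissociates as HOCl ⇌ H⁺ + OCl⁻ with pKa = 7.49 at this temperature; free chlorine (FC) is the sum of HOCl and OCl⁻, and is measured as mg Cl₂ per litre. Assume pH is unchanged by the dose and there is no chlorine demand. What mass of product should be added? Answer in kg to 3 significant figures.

(a) Volume: 43,100 US gal × 3.785 L/gal = 163,134 L.
(a) Hardness to add: (194 − 170) = 24 mg/L as CaCO₃ × 163,134 L = 3915 g as CaCO₃.
(a) Moles of Ca²⁺ (1 mol Ca²⁺ ≡ 1 mol CaCO₃): 3915 / 100.1 g/mol = 39.11 mol.
(a) Mass of CaCl₂: 39.11 × 111 = 4342 g.

(b) [OCl⁻]/[HOCl] = 10^(pH − pKa) = 10^(7.58 − 7.49) = 1.23; fraction as HOCl = 1/(1 + 1.23) = 0.4484.
(b) Free chlorine required for 2.15 ppm HOCl: 2.15 / 0.4484 = 4.795 ppm.
(b) FC to add: 4.795 − 0.2 = 4.595 mg/L as Cl₂.
(b) Cl₂ equivalent: 4.595 mg/L × 526,000 L = 2417 g.
(b) Product at 89.9% available Cl: 2417 / 0.899 = 2689 g.

(a) 4.34 kg; (b) 2.69 kg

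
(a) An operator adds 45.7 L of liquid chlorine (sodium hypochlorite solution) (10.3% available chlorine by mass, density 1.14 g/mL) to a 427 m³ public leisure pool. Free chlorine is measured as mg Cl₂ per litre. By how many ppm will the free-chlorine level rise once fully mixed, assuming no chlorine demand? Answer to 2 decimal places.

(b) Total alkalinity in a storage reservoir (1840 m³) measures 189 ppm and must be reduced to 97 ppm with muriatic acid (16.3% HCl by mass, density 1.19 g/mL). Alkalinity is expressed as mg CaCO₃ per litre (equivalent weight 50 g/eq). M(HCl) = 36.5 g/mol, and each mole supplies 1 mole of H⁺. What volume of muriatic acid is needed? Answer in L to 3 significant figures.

(a) 12.57 ppm; (b) 637 L

(a) Volume: 427 m³ = 427,000 L.
(a) Mass of solution: 45.7 L × 1000 mL/L × 1.14 g/mL = 52,100 g.
(a) Available chlorine delivered: 52,100 g × 0.103 = 5366 g as Cl₂.
(a) Concentration rise: 5366 g / 427,000 L = 12.57 mg/L = 12.57 ppm.

(b) Volume: 1840 m³ = 1,840,000 L.
(b) Alkalinity to neutralize: (189 − 97) = 92 mg/L as CaCO₃ × 1,840,000 L = 169,300 g as CaCO₃.
(b) Equivalents of H⁺ required: 169,300 ÷ 50 g/eq = 3386 eq = 3386 mol HCl.
(b) Mass of HCl: 3386 × 36.5 = 123,600 g.
(b) Mass of 16.3% solution: 123,600 / 0.163 = 758,100 g.
(b) Volume: 758,100 g ÷ 1.19 g/mL = 637,100 mL.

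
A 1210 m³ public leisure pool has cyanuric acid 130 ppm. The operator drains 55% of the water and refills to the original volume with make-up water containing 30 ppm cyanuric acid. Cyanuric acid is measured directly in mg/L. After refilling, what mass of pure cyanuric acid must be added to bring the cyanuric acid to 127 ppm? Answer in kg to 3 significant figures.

Volume: 1210 m³ = 1,210,000 L.
After draining 55% and refilling: 130 × 0.45 + 30 × 0.55 = 75 ppm.
Deficit to target: 127 − 75 = 52 mg/L.
Mass: 52 mg/L × 1,210,000 L = 62,920 g cyanuric acid.

62.9 kg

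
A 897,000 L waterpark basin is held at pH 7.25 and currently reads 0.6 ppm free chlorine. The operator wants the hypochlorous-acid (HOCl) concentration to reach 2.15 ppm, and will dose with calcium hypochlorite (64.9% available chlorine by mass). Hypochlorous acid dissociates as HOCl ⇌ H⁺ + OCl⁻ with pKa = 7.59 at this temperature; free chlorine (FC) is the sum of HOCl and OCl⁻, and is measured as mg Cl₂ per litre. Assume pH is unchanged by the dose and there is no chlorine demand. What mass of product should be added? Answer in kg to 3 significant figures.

3.50 kg

[OCl⁻]/[HOCl] = 10^(pH − pKa) = 10^(7.25 − 7.59) = 0.4571; fraction as HOCl = 1/(1 + 0.4571) = 0.6863.
Free chlorine required for 2.15 ppm HOCl: 2.15 / 0.6863 = 3.133 ppm.
FC to add: 3.133 − 0.6 = 2.533 mg/L as Cl₂.
Cl₂ equivalent: 2.533 mg/L × 897,000 L = 2272 g.
Product at 64.9% available Cl: 2272 / 0.649 = 3501 g.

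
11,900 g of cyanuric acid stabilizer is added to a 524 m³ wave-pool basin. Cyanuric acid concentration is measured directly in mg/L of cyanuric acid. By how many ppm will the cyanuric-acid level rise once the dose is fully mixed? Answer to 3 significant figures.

Volume: 524 m³ = 524,000 L.
Rise: 11,900 g / 524,000 L × 1000 = 22.71 mg/L.

22.7 ppm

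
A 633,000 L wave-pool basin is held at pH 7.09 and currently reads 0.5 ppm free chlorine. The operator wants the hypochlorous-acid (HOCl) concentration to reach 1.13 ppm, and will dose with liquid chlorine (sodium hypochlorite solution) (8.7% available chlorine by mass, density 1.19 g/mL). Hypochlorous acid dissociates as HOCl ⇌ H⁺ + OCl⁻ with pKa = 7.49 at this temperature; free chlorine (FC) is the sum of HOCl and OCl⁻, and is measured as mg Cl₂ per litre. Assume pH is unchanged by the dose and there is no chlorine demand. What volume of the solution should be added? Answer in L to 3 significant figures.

[OCl⁻]/[HOCl] = 10^(pH − pKa) = 10^(7.09 − 7.49) = 0.3981; fraction as HOCl = 1/(1 + 0.3981) = 0.7153.
Free chlorine required for 1.13 ppm HOCl: 1.13 / 0.7153 = 1.58 ppm.
FC to add: 1.58 − 0.5 = 1.08 mg/L as Cl₂.
Cl₂ equivalent: 1.08 mg/L × 633,000 L = 683.6 g.
Product at 8.7% available Cl: 683.6 / 0.087 = 7857 g.
Volume: 7857 g ÷ 1.19 g/mL = 6602 mL.

6.60 L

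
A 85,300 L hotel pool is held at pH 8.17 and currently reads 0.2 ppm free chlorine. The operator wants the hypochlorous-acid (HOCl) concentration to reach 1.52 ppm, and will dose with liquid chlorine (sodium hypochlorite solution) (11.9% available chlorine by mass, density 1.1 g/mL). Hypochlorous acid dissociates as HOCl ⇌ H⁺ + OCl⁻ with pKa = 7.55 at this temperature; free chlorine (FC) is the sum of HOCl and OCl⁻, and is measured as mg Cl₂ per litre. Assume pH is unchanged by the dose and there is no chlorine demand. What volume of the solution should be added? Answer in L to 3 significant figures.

4.99 L

[OCl⁻]/[HOCl] = 10^(pH − pKa) = 10^(8.17 − 7.55) = 4.169; fraction as HOCl = 1/(1 + 4.169) = 0.1935.
Free chlorine required for 1.52 ppm HOCl: 1.52 / 0.1935 = 7.856 ppm.
FC to add: 7.856 − 0.2 = 7.656 mg/L as Cl₂.
Cl₂ equivalent: 7.656 mg/L × 85,300 L = 653.1 g.
Product at 11.9% available Cl: 653.1 / 0.119 = 5488 g.
Volume: 5488 g ÷ 1.1 g/mL = 4989 mL.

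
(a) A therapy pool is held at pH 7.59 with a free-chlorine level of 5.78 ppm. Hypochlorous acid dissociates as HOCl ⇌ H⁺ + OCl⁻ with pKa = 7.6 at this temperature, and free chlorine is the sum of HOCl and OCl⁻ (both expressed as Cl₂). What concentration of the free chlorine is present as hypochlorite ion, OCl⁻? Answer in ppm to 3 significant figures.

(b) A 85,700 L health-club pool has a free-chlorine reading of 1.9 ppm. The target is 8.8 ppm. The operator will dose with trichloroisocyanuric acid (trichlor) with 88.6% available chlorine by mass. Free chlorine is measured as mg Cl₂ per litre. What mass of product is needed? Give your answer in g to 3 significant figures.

(a) 2.86 ppm; (b) 667 g

(a) [OCl⁻]/[HOCl] = 10^(pH − pKa) = 10^(7.59 − 7.6) = 10^-0.01 = 0.9772.
(a) Fraction as HOCl = 1 / (1 + 0.9772) = 0.5058.
(a) OCl⁻ = (1 − 0.5058) × 5.78 ppm = 2.857 ppm.

(b) Chlorine deficit: 8.8 − 1.9 = 6.9 ppm = 6.9 mg/L as Cl₂.
(b) Cl₂ equivalent needed: 6.9 mg/L × 85,700 L = 591,300 mg = 591.3 g.
(b) Product at 88.6% available chlorine: 591.3 / 0.886 = 667.4 g.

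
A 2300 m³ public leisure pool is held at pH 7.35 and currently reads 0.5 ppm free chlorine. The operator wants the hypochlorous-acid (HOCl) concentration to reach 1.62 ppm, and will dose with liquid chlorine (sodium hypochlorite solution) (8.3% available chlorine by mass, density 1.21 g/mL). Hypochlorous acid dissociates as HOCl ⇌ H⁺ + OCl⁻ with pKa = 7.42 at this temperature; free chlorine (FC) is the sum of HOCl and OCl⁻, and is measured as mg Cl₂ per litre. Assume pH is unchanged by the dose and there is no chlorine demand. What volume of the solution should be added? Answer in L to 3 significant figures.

Volume: 2300 m³ = 2,300,000 L.
[OCl⁻]/[HOCl] = 10^(pH − pKa) = 10^(7.35 − 7.42) = 0.8511; fraction as HOCl = 1/(1 + 0.8511) = 0.5402.
Free chlorine required for 1.62 ppm HOCl: 1.62 / 0.5402 = 2.999 ppm.
FC to add: 2.999 − 0.5 = 2.499 mg/L as Cl₂.
Cl₂ equivalent: 2.499 mg/L × 2,300,000 L = 5747 g.
Product at 8.3% available Cl: 5747 / 0.083 = 69,250 g.
Volume: 69,250 g ÷ 1.21 g/mL = 57,230 mL.

57.2 L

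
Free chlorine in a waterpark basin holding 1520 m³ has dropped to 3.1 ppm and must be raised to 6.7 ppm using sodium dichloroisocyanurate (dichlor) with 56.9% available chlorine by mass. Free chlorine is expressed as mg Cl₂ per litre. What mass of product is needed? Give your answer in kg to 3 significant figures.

9.62 kg

Volume: 1520 m³ = 1,520,000 L.
Chlorine deficit: 6.7 − 3.1 = 3.6 ppm = 3.6 mg/L as Cl₂.
Cl₂ equivalent needed: 3.6 mg/L × 1,520,000 L = 5,472,000 mg = 5472 g.
Product at 56.9% available chlorine: 5472 / 0.569 = 9617 g.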